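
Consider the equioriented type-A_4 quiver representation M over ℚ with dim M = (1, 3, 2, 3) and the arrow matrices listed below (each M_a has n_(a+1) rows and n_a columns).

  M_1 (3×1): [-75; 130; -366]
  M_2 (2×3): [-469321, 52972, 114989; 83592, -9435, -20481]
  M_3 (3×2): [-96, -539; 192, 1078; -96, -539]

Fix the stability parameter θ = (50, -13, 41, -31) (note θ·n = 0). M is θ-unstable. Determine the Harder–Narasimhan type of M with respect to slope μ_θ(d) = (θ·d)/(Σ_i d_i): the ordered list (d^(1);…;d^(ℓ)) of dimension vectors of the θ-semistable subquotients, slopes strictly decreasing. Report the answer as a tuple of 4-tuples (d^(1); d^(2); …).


Interval decomposition of M: I[1,3], I[2,2], I[2,4], I[4,4]^2.
HN type (ℓ=5): μ^(1)=41; μ^(2)=37/2; μ^(3)=5; μ^(4)=-13; μ^(5)=-31

((0, 0, 1, 0); (1, 1, 0, 0); (0, 0, 1, 1); (0, 2, 0, 0); (0, 0, 0, 2))


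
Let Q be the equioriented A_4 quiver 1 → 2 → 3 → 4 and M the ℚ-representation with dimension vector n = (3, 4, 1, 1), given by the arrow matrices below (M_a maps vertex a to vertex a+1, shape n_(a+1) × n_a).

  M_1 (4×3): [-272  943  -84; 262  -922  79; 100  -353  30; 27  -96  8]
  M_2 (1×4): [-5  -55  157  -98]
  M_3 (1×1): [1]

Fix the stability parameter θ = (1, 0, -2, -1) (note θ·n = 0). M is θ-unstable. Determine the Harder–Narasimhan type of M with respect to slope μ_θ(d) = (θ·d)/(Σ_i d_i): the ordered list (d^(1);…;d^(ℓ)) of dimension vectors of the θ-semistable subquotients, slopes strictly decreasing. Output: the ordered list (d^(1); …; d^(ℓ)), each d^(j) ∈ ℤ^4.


Barcode: M ≅ I[1,2]^2, I[1,4], I[2,2]. HN layers by μ_θ (3 steps, strictly decreasing):
  μ^(1)=1/2; μ^(2)=0; μ^(3)=-1/2

((2, 2, 0, 0); (0, 1, 0, 0); (1, 1, 1, 1))


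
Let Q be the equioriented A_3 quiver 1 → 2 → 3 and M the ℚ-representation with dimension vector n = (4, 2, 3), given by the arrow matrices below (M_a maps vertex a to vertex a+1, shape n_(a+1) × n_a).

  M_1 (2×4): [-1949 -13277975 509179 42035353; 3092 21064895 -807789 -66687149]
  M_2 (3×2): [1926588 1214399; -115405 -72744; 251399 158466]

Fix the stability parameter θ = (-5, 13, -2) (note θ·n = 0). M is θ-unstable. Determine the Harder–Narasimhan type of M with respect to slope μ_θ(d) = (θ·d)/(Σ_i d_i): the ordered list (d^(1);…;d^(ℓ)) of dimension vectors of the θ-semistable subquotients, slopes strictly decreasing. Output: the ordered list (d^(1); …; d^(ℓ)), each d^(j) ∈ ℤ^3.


Via rank(M_{q-1}∘⋯∘M_p): M ≅ I[1,1]^2, I[1,3]^2, I[3,3].
μ_θ-semistable layers: μ^(1)=11/2; μ^(2)=-2; μ^(3)=-5

((0, 2, 2); (0, 0, 1); (4, 0, 0))


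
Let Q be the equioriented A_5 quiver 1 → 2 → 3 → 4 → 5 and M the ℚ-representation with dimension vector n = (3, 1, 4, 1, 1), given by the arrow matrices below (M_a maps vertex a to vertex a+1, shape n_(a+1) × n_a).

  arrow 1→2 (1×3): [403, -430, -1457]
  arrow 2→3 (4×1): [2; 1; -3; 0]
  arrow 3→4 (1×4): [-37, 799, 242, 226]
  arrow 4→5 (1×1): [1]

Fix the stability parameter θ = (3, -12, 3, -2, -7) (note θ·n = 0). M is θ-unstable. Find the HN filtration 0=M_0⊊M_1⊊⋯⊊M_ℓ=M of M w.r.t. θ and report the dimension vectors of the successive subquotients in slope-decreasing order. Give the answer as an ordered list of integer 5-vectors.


Barcode: M ≅ I[1,1]^2, I[1,5], I[3,3]^3. HN layers by μ_θ (3 steps, strictly decreasing):
  μ^(1)=3; μ^(2)=-2; μ^(3)=-9/2

((2, 0, 3, 0, 0); (0, 0, 1, 1, 1); (1, 1, 0, 0, 0))


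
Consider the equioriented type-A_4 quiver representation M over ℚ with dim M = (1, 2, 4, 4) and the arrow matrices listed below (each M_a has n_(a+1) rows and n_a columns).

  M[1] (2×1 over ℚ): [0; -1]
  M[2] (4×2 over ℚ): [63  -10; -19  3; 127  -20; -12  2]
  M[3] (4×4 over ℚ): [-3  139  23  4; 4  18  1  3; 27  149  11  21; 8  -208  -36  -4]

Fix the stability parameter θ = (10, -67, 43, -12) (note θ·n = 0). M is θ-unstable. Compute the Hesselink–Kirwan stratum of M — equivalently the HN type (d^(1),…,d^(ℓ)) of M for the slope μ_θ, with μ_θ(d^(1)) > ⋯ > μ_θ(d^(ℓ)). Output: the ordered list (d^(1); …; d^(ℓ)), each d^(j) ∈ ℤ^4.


Interval decomposition of M: I[1,4], I[2,4], I[3,3], I[3,4], I[4,4].
HN type (ℓ=5): μ^(1)=43; μ^(2)=31/2; μ^(3)=-12; μ^(4)=-57/2; μ^(5)=-67

((0, 0, 1, 0); (0, 0, 3, 3); (0, 0, 0, 1); (1, 1, 0, 0); (0, 1, 0, 0))


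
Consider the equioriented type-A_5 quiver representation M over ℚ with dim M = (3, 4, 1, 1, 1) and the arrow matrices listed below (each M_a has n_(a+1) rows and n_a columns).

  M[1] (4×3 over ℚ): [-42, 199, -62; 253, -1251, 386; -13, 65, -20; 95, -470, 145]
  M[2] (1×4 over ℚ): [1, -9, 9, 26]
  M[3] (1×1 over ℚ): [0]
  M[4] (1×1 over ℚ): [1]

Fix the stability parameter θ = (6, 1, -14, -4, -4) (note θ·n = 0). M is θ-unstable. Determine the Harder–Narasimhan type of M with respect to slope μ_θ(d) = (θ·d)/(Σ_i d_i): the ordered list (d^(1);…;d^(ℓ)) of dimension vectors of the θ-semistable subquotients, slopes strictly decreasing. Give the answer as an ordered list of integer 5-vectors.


Barcode: M ≅ I[1,2]^2, I[1,3], I[2,2], I[4,5]. HN layers by μ_θ (4 steps, strictly decreasing):
  μ^(1)=7/2; μ^(2)=1; μ^(3)=-7/3; μ^(4)=-4

((2, 2, 0, 0, 0); (0, 1, 0, 0, 0); (1, 1, 1, 0, 0); (0, 0, 0, 1, 1))


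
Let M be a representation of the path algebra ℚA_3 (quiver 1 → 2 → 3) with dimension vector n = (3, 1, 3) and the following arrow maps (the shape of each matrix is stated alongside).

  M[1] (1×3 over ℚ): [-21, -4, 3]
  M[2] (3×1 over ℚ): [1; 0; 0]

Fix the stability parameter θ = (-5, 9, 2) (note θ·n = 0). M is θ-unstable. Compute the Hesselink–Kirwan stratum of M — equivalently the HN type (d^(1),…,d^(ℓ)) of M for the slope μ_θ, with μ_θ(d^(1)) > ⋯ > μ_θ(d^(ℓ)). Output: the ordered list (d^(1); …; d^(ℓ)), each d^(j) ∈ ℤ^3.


Interval decomposition of M: I[1,1]^2, I[1,3], I[3,3]^2.
HN type (ℓ=3): μ^(1)=11/2; μ^(2)=2; μ^(3)=-5

((0, 1, 1); (0, 0, 2); (3, 0, 0))


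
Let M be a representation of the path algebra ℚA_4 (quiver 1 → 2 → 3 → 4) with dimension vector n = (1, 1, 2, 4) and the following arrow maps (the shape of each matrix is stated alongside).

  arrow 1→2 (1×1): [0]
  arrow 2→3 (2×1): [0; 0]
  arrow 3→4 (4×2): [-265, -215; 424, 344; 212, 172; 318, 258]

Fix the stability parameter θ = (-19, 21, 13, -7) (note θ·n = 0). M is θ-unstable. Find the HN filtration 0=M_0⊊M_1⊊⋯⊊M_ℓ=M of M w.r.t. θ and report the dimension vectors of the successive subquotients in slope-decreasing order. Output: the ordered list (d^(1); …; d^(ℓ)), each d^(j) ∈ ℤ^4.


Via rank(M_{q-1}∘⋯∘M_p): M ≅ I[1,1], I[2,2], I[3,3], I[3,4], I[4,4]^3.
μ_θ-semistable layers: μ^(1)=21; μ^(2)=13; μ^(3)=3; μ^(4)=-7; μ^(5)=-19

((0, 1, 0, 0); (0, 0, 1, 0); (0, 0, 1, 1); (0, 0, 0, 3); (1, 0, 0, 0))


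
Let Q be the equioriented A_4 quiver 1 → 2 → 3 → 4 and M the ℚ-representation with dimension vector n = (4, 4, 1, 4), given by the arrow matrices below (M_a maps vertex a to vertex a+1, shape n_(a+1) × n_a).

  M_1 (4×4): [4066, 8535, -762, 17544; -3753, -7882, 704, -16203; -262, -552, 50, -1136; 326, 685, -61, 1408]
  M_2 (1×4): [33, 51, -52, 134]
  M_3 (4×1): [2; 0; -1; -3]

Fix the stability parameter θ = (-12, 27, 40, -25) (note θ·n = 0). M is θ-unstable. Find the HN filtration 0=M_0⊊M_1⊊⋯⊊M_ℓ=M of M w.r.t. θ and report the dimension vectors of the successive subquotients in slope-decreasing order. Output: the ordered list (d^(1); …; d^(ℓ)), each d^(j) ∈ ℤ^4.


Interval decomposition of M: I[1,2]^3, I[1,4], I[4,4]^3.
HN type (ℓ=4): μ^(1)=27; μ^(2)=14; μ^(3)=-12; μ^(4)=-25

((0, 3, 0, 0); (0, 1, 1, 1); (4, 0, 0, 0); (0, 0, 0, 3))


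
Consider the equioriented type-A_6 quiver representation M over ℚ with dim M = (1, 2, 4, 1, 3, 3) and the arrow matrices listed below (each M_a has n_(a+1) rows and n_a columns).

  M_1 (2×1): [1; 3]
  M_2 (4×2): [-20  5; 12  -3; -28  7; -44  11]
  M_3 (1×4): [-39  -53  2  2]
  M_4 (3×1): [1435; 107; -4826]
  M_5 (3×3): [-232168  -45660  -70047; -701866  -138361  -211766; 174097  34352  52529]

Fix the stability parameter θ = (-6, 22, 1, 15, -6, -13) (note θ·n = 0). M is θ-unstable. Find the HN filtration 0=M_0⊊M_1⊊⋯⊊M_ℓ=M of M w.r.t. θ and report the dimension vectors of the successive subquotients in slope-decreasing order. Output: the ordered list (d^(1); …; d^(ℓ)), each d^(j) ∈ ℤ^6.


Barcode: M ≅ I[1,3], I[2,2], I[3,3]^2, I[3,6], I[5,6]^2. HN layers by μ_θ (6 steps, strictly decreasing):
  μ^(1)=22; μ^(2)=23/2; μ^(3)=1; μ^(4)=-3/4; μ^(5)=-6; μ^(6)=-19/2

((0, 1, 0, 0, 0, 0); (0, 1, 1, 0, 0, 0); (0, 0, 2, 0, 0, 0); (0, 0, 1, 1, 1, 1); (1, 0, 0, 0, 0, 0); (0, 0, 0, 0, 2, 2))


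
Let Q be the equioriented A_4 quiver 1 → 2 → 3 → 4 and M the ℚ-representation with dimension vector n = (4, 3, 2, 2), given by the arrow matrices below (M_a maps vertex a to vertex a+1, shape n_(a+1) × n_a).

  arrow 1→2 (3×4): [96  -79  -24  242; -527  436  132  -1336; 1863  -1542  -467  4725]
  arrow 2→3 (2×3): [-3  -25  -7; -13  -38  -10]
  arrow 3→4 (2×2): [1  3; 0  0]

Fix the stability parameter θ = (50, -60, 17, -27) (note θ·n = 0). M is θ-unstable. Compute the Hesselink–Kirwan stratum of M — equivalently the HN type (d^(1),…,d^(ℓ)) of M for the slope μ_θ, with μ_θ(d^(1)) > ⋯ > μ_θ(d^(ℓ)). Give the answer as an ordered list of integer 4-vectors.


Interval decomposition of M: I[1,1], I[1,2], I[1,3], I[1,4], I[4,4].
HN type (ℓ=4): μ^(1)=50; μ^(2)=17; μ^(3)=-5; μ^(4)=-27

((1, 0, 0, 0); (0, 0, 1, 0); (3, 3, 1, 1); (0, 0, 0, 1))


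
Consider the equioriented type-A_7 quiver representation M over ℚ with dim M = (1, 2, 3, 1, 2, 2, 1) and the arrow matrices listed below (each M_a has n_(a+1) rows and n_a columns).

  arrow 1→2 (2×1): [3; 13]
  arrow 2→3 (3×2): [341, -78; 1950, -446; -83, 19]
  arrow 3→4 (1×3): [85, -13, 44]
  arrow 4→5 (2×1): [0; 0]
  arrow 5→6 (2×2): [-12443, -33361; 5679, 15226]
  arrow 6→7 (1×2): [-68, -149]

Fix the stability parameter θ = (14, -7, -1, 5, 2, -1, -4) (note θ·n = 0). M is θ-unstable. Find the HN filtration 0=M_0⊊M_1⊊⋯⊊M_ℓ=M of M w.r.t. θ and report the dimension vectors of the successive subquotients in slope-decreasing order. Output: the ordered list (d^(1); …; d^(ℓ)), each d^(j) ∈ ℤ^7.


Barcode: M ≅ I[1,4], I[2,3], I[3,3], I[5,6], I[5,7]. HN layers by μ_θ (5 steps, strictly decreasing):
  μ^(1)=5; μ^(2)=2; μ^(3)=1/2; μ^(4)=-1; μ^(5)=-7

((0, 0, 0, 1, 0, 0, 0); (1, 1, 1, 0, 0, 0, 0); (0, 0, 0, 0, 1, 1, 0); (0, 0, 2, 0, 1, 1, 1); (0, 1, 0, 0, 0, 0, 0))


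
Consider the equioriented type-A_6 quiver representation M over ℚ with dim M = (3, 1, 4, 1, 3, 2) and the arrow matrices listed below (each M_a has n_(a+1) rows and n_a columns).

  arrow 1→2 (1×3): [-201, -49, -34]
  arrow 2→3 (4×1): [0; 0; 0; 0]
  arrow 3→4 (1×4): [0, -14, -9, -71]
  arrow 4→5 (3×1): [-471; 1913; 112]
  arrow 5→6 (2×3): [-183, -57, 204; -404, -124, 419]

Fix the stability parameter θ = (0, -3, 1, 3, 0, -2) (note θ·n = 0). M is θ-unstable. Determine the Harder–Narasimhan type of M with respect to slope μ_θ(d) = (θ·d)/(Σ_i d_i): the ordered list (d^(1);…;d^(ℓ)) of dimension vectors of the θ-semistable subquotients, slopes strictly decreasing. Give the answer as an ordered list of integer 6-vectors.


Via rank(M_{q-1}∘⋯∘M_p): M ≅ I[1,1]^2, I[1,2], I[3,3]^3, I[3,5], I[5,6]^2.
μ_θ-semistable layers: μ^(1)=3/2; μ^(2)=1; μ^(3)=0; μ^(4)=-1; μ^(5)=-3/2

((0, 0, 0, 1, 1, 0); (0, 0, 4, 0, 0, 0); (2, 0, 0, 0, 0, 0); (0, 0, 0, 0, 2, 2); (1, 1, 0, 0, 0, 0))


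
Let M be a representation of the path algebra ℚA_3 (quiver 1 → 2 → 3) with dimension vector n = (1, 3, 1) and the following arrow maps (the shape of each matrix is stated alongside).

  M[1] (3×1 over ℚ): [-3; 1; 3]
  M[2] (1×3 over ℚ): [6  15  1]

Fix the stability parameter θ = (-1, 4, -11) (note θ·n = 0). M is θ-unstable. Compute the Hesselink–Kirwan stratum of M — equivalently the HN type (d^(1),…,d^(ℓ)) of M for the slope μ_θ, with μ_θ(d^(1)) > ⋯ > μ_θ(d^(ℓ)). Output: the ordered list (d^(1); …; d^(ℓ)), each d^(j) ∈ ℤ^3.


Interval decomposition of M: I[1,2], I[2,2], I[2,3].
HN type (ℓ=3): μ^(1)=4; μ^(2)=-1; μ^(3)=-7/2

((0, 2, 0); (1, 0, 0); (0, 1, 1))


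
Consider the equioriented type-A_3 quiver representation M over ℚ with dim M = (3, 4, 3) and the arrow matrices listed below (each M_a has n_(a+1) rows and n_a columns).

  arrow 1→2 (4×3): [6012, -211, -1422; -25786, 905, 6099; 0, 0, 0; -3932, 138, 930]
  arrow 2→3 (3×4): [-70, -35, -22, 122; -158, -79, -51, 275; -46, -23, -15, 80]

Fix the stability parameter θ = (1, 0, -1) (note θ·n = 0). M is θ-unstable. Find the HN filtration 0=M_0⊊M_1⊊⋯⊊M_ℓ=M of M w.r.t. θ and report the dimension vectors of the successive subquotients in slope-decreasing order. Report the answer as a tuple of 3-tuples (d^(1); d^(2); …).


Via rank(M_{q-1}∘⋯∘M_p): M ≅ I[1,1], I[1,2], I[1,3], I[2,3]^2.
μ_θ-semistable layers: μ^(1)=1; μ^(2)=1/2; μ^(3)=0; μ^(4)=-1/2

((1, 0, 0); (1, 1, 0); (1, 1, 1); (0, 2, 2))


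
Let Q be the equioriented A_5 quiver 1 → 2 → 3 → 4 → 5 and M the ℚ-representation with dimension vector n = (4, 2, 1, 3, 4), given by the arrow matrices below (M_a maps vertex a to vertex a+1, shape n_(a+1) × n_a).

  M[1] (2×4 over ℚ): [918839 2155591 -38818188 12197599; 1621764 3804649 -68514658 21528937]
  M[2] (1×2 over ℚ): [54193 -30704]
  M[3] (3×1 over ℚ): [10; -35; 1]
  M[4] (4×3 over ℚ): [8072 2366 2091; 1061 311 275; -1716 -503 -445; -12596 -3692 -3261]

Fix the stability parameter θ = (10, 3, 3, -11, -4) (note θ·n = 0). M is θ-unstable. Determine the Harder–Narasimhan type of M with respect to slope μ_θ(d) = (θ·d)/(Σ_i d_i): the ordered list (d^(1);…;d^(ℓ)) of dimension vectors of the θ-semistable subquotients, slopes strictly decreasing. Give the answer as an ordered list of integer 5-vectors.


Via rank(M_{q-1}∘⋯∘M_p): M ≅ I[1,1]^2, I[1,2], I[1,5], I[4,5]^2, I[5,5].
μ_θ-semistable layers: μ^(1)=10; μ^(2)=13/2; μ^(3)=1/5; μ^(4)=-4; μ^(5)=-11

((2, 0, 0, 0, 0); (1, 1, 0, 0, 0); (1, 1, 1, 1, 1); (0, 0, 0, 0, 3); (0, 0, 0, 2, 0))


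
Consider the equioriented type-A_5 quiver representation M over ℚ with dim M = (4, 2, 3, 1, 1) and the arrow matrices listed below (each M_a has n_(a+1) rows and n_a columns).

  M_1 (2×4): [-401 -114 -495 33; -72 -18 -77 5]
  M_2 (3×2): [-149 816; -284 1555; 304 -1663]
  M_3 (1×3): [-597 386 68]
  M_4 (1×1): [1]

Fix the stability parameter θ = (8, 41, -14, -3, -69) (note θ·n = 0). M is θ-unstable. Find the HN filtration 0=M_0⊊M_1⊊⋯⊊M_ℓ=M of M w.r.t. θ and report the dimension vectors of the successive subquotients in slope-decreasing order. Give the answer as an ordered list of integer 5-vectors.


Via rank(M_{q-1}∘⋯∘M_p): M ≅ I[1,1]^2, I[1,3], I[1,5], I[3,3].
μ_θ-semistable layers: μ^(1)=27/2; μ^(2)=8; μ^(3)=-37/5; μ^(4)=-14

((0, 1, 1, 0, 0); (3, 0, 0, 0, 0); (1, 1, 1, 1, 1); (0, 0, 1, 0, 0))


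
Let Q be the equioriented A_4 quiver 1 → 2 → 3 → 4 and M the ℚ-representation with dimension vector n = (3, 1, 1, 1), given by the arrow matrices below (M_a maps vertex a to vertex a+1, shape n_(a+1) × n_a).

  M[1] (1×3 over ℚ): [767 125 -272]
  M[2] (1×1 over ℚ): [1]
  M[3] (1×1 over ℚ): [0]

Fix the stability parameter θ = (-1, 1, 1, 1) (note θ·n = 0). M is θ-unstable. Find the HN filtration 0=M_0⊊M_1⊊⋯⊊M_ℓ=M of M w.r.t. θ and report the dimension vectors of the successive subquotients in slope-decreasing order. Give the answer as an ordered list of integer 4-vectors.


Barcode: M ≅ I[1,1]^2, I[1,3], I[4,4]. HN layers by μ_θ (2 steps, strictly decreasing):
  μ^(1)=1; μ^(2)=-1

((0, 1, 1, 1); (3, 0, 0, 0))


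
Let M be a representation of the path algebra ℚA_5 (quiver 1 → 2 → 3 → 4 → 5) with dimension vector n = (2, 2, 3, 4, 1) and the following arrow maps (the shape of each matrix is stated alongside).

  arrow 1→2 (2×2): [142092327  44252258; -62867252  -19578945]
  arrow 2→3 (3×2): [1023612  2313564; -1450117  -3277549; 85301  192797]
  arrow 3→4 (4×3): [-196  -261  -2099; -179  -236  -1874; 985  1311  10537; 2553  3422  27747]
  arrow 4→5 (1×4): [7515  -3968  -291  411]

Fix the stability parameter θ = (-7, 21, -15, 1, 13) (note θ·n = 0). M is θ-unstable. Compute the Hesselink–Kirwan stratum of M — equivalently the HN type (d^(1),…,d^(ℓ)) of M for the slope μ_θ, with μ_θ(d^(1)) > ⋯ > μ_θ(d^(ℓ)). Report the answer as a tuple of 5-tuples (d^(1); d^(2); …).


Via rank(M_{q-1}∘⋯∘M_p): M ≅ I[1,2], I[1,5], I[3,4]^2, I[4,4].
μ_θ-semistable layers: μ^(1)=21; μ^(2)=13; μ^(3)=7/3; μ^(4)=1; μ^(5)=-7; μ^(6)=-15

((0, 1, 0, 0, 0); (0, 0, 0, 0, 1); (0, 1, 1, 1, 0); (0, 0, 0, 3, 0); (2, 0, 0, 0, 0); (0, 0, 2, 0, 0))


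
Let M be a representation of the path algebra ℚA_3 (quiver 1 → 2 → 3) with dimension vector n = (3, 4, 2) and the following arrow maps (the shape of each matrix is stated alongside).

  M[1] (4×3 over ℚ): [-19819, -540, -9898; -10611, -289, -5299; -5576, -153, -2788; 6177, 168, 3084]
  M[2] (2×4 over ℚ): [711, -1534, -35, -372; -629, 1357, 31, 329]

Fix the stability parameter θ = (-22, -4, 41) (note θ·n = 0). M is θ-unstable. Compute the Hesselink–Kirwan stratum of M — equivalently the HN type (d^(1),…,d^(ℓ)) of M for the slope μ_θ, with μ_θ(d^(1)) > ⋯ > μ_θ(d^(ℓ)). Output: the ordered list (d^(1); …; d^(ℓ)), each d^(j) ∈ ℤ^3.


Via rank(M_{q-1}∘⋯∘M_p): M ≅ I[1,2], I[1,3]^2, I[2,2].
μ_θ-semistable layers: μ^(1)=41; μ^(2)=-4; μ^(3)=-22

((0, 0, 2); (0, 4, 0); (3, 0, 0))


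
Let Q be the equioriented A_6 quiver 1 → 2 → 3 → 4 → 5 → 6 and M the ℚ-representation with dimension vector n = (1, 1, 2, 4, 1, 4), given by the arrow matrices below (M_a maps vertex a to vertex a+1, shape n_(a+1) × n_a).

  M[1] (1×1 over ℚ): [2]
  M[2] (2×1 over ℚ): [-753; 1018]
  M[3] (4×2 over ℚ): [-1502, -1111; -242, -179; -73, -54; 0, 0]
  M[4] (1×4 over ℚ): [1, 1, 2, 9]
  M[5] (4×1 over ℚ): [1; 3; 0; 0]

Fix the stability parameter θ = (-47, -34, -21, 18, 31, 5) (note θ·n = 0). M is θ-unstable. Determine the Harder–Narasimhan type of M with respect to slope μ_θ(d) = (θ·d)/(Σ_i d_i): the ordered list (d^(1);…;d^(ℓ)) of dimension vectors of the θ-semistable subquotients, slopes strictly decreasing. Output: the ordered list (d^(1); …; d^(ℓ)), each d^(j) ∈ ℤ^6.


Interval decomposition of M: I[1,6], I[3,4], I[4,4]^2, I[6,6]^3.
HN type (ℓ=5): μ^(1)=18; μ^(2)=5; μ^(3)=-21; μ^(4)=-34; μ^(5)=-47

((0, 0, 0, 4, 1, 1); (0, 0, 0, 0, 0, 3); (0, 0, 2, 0, 0, 0); (0, 1, 0, 0, 0, 0); (1, 0, 0, 0, 0, 0))


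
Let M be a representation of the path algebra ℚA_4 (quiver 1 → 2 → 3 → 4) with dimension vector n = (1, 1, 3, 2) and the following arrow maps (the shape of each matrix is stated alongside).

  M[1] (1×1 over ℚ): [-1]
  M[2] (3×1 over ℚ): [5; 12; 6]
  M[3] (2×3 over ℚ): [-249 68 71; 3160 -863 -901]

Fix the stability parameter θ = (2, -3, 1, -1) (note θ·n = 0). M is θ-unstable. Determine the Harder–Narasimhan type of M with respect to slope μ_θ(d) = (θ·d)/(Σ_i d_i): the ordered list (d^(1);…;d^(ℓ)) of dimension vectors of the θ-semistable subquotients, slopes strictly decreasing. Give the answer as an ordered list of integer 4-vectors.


Interval decomposition of M: I[1,4], I[3,3], I[3,4].
HN type (ℓ=3): μ^(1)=1; μ^(2)=0; μ^(3)=-1/2

((0, 0, 1, 0); (0, 0, 2, 2); (1, 1, 0, 0))


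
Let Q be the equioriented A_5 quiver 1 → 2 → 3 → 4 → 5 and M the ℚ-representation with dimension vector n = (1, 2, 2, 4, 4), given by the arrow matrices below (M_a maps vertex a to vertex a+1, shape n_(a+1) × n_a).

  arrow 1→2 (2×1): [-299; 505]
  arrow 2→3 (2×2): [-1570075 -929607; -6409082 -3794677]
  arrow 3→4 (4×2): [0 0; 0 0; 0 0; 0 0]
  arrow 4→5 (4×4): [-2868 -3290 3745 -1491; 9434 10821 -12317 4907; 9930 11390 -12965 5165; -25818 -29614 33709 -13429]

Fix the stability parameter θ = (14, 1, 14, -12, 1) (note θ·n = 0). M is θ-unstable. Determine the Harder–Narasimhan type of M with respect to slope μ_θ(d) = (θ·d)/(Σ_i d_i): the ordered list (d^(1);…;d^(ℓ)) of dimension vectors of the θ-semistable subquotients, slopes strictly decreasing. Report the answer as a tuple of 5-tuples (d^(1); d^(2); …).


Interval decomposition of M: I[1,3], I[2,3], I[4,4], I[4,5]^3, I[5,5].
HN type (ℓ=4): μ^(1)=14; μ^(2)=15/2; μ^(3)=1; μ^(4)=-12

((0, 0, 2, 0, 0); (1, 1, 0, 0, 0); (0, 1, 0, 0, 4); (0, 0, 0, 4, 0))


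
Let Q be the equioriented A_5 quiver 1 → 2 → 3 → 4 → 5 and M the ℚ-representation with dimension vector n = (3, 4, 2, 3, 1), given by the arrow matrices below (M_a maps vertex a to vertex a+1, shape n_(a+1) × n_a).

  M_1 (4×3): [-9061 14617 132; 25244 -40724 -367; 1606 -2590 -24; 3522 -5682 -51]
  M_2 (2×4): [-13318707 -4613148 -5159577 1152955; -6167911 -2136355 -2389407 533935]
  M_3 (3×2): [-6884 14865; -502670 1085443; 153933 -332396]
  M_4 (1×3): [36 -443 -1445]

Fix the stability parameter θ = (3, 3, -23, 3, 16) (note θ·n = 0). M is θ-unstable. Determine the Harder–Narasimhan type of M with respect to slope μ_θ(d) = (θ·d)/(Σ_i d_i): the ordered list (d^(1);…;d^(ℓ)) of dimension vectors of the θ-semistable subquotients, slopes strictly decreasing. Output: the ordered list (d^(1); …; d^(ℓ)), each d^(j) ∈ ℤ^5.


Interval decomposition of M: I[1,1], I[1,4], I[1,5], I[2,2]^2, I[4,4].
HN type (ℓ=3): μ^(1)=16; μ^(2)=3; μ^(3)=-17/3

((0, 0, 0, 0, 1); (1, 2, 0, 3, 0); (2, 2, 2, 0, 0))


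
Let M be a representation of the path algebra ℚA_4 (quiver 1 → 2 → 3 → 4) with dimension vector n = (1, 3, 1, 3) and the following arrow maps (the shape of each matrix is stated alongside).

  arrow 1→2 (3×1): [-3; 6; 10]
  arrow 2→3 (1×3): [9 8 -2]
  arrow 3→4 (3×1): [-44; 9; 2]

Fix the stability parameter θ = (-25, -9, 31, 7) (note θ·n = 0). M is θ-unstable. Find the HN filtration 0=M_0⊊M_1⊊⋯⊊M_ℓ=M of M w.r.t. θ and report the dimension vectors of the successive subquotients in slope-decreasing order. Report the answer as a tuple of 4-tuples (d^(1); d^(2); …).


Interval decomposition of M: I[1,4], I[2,2]^2, I[4,4]^2.
HN type (ℓ=4): μ^(1)=19; μ^(2)=7; μ^(3)=-9; μ^(4)=-25

((0, 0, 1, 1); (0, 0, 0, 2); (0, 3, 0, 0); (1, 0, 0, 0))


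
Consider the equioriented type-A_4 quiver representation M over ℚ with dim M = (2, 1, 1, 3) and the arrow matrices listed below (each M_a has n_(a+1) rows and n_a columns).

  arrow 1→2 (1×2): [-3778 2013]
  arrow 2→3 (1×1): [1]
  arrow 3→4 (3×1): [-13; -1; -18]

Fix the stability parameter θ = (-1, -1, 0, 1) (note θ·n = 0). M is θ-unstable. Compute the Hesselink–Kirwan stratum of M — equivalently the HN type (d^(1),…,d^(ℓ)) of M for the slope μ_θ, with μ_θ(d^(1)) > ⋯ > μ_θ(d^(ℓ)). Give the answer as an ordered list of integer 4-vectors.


Via rank(M_{q-1}∘⋯∘M_p): M ≅ I[1,1], I[1,4], I[4,4]^2.
μ_θ-semistable layers: μ^(1)=1; μ^(2)=0; μ^(3)=-1

((0, 0, 0, 3); (0, 0, 1, 0); (2, 1, 0, 0))


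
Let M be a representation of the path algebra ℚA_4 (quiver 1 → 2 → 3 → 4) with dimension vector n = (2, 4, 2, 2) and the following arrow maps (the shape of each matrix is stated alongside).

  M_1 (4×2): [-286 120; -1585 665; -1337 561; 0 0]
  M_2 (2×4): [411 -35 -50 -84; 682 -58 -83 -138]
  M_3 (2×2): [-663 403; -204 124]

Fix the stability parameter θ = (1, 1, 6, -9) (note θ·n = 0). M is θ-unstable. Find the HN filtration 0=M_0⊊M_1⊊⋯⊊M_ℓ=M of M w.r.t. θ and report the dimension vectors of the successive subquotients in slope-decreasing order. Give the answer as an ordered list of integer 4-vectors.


Via rank(M_{q-1}∘⋯∘M_p): M ≅ I[1,3], I[1,4], I[2,2]^2, I[4,4].
μ_θ-semistable layers: μ^(1)=6; μ^(2)=1; μ^(3)=-1/4; μ^(4)=-9

((0, 0, 1, 0); (1, 3, 0, 0); (1, 1, 1, 1); (0, 0, 0, 1))


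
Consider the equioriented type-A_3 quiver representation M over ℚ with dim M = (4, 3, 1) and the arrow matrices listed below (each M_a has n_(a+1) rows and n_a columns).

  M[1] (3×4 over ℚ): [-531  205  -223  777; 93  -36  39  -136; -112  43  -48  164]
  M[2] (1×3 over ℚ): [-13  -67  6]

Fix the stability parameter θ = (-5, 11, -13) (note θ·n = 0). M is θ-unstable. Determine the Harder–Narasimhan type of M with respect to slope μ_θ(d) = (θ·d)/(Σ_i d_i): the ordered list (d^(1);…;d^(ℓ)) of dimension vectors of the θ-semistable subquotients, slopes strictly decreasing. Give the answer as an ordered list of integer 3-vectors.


Interval decomposition of M: I[1,1], I[1,2]^2, I[1,3].
HN type (ℓ=3): μ^(1)=11; μ^(2)=-1; μ^(3)=-5

((0, 2, 0); (0, 1, 1); (4, 0, 0))


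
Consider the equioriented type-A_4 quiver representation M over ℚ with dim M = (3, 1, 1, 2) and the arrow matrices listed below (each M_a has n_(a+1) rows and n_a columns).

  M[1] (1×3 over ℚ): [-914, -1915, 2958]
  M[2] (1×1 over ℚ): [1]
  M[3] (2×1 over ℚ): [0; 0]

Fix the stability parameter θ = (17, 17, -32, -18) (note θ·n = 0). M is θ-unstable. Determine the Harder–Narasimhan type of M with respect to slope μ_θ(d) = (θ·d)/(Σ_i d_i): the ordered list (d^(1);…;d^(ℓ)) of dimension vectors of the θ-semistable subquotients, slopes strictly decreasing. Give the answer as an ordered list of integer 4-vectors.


Interval decomposition of M: I[1,1]^2, I[1,3], I[4,4]^2.
HN type (ℓ=3): μ^(1)=17; μ^(2)=2/3; μ^(3)=-18

((2, 0, 0, 0); (1, 1, 1, 0); (0, 0, 0, 2))


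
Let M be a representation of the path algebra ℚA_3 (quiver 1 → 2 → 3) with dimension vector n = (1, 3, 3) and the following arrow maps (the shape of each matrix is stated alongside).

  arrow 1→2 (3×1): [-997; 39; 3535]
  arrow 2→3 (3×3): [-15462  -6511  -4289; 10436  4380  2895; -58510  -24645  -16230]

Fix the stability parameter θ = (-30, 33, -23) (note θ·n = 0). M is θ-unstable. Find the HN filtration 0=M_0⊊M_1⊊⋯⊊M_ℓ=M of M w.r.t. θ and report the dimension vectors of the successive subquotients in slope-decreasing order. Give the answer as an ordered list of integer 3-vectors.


Barcode: M ≅ I[1,3], I[2,2], I[2,3], I[3,3]. HN layers by μ_θ (4 steps, strictly decreasing):
  μ^(1)=33; μ^(2)=5; μ^(3)=-23; μ^(4)=-30

((0, 1, 0); (0, 2, 2); (0, 0, 1); (1, 0, 0))


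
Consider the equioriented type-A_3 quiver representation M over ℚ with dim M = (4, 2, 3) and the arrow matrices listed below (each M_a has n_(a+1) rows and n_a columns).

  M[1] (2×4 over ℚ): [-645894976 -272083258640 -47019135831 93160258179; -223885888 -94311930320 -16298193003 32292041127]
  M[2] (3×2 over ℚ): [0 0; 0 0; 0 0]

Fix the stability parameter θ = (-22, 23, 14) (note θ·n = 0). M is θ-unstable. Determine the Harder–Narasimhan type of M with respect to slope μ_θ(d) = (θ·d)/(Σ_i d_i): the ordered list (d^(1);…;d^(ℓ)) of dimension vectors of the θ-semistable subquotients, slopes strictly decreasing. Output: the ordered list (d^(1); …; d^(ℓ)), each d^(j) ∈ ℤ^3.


Interval decomposition of M: I[1,1]^3, I[1,2], I[2,2], I[3,3]^3.
HN type (ℓ=3): μ^(1)=23; μ^(2)=14; μ^(3)=-22

((0, 2, 0); (0, 0, 3); (4, 0, 0))


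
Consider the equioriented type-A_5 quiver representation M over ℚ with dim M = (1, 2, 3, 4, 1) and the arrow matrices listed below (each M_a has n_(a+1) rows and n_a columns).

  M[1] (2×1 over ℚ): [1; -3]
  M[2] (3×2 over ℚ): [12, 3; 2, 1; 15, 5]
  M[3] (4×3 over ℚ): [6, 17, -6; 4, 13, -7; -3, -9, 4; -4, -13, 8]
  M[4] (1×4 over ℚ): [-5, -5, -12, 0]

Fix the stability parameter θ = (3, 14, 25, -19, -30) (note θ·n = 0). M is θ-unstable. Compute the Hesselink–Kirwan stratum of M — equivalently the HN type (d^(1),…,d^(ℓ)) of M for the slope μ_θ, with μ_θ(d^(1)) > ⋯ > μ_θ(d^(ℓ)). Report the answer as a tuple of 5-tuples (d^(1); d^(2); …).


Via rank(M_{q-1}∘⋯∘M_p): M ≅ I[1,4], I[2,5], I[3,4], I[4,4].
μ_θ-semistable layers: μ^(1)=20/3; μ^(2)=3; μ^(3)=-5/2; μ^(4)=-19

((0, 1, 1, 1, 0); (1, 0, 1, 1, 0); (0, 1, 1, 1, 1); (0, 0, 0, 1, 0))


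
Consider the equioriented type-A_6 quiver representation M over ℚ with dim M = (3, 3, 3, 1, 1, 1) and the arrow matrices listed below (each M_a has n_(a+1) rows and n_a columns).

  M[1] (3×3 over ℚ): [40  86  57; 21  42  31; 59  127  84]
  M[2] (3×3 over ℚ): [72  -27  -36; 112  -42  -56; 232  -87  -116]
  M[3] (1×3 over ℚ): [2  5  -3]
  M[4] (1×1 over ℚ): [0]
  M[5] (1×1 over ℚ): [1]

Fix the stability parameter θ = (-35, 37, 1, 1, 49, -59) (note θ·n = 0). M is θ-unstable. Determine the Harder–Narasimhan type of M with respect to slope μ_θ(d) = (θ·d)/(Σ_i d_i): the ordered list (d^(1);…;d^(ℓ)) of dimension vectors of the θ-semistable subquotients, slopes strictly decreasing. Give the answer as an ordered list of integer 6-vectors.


Via rank(M_{q-1}∘⋯∘M_p): M ≅ I[1,2]^2, I[1,4], I[3,3]^2, I[5,6].
μ_θ-semistable layers: μ^(1)=37; μ^(2)=13; μ^(3)=1; μ^(4)=-5; μ^(5)=-35

((0, 2, 0, 0, 0, 0); (0, 1, 1, 1, 0, 0); (0, 0, 2, 0, 0, 0); (0, 0, 0, 0, 1, 1); (3, 0, 0, 0, 0, 0))


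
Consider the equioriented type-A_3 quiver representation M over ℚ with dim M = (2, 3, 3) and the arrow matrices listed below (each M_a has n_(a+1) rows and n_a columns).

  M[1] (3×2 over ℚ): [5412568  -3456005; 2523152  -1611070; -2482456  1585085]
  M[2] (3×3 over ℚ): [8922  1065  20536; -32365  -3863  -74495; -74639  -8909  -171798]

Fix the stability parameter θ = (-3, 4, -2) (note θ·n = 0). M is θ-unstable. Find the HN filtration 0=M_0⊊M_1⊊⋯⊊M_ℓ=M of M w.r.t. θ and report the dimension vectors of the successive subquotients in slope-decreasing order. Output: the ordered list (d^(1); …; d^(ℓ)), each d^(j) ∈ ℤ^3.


Via rank(M_{q-1}∘⋯∘M_p): M ≅ I[1,1], I[1,3], I[2,3]^2.
μ_θ-semistable layers: μ^(1)=1; μ^(2)=-3

((0, 3, 3); (2, 0, 0))


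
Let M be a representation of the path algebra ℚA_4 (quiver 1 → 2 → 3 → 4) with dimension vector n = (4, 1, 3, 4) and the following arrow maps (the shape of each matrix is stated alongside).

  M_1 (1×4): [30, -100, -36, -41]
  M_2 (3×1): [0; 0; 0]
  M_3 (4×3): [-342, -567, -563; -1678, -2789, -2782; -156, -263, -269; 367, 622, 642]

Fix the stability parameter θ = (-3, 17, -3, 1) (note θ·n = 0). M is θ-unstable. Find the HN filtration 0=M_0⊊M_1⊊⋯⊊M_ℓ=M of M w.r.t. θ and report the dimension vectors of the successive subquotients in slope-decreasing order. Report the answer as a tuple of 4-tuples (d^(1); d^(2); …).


Via rank(M_{q-1}∘⋯∘M_p): M ≅ I[1,1]^3, I[1,2], I[3,4]^3, I[4,4].
μ_θ-semistable layers: μ^(1)=17; μ^(2)=1; μ^(3)=-3

((0, 1, 0, 0); (0, 0, 0, 4); (4, 0, 3, 0))


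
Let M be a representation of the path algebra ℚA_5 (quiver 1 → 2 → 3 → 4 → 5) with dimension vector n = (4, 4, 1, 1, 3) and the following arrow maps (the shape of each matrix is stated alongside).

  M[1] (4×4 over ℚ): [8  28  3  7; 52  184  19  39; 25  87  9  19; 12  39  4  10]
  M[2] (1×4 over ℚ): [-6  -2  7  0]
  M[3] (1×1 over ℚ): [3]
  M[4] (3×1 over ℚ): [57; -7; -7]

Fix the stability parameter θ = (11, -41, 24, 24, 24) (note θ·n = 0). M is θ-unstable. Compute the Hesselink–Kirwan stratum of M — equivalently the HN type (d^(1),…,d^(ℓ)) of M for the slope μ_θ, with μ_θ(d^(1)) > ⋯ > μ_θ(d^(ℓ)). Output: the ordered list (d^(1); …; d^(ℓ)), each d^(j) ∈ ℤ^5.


Via rank(M_{q-1}∘⋯∘M_p): M ≅ I[1,2]^3, I[1,5], I[5,5]^2.
μ_θ-semistable layers: μ^(1)=24; μ^(2)=-15

((0, 0, 1, 1, 3); (4, 4, 0, 0, 0))


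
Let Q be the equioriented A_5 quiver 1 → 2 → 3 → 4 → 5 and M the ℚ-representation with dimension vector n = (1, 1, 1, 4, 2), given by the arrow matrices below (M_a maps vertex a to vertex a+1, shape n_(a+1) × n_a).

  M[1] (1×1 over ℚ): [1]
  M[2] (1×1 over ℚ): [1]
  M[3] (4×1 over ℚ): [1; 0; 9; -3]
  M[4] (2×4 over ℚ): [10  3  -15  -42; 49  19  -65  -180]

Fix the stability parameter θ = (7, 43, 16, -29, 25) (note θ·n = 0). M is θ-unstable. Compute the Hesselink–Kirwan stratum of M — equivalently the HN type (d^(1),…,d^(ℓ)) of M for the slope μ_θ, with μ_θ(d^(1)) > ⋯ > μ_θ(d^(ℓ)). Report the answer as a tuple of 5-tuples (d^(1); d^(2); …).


Interval decomposition of M: I[1,5], I[4,4]^2, I[4,5].
HN type (ℓ=4): μ^(1)=25; μ^(2)=10; μ^(3)=7; μ^(4)=-29

((0, 0, 0, 0, 2); (0, 1, 1, 1, 0); (1, 0, 0, 0, 0); (0, 0, 0, 3, 0))


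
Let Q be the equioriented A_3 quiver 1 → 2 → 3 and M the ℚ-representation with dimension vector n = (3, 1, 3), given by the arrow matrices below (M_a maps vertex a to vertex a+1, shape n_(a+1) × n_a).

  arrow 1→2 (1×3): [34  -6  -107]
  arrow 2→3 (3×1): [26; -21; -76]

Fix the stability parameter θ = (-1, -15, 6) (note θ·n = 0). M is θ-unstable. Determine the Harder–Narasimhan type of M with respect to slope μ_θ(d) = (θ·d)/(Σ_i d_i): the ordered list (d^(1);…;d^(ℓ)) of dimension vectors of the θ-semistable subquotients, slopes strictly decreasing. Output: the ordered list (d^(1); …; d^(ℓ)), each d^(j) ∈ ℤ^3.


Via rank(M_{q-1}∘⋯∘M_p): M ≅ I[1,1]^2, I[1,3], I[3,3]^2.
μ_θ-semistable layers: μ^(1)=6; μ^(2)=-1; μ^(3)=-8

((0, 0, 3); (2, 0, 0); (1, 1, 0))


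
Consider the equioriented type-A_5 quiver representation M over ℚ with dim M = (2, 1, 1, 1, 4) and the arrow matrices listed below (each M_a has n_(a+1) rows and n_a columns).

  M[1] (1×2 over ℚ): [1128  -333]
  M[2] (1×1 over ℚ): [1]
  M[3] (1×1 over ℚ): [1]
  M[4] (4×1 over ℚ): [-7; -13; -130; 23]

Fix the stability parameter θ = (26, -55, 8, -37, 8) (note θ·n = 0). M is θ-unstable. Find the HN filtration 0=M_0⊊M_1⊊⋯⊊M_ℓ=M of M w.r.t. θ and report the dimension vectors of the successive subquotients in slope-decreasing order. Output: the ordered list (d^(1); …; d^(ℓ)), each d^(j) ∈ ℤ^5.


Via rank(M_{q-1}∘⋯∘M_p): M ≅ I[1,1], I[1,5], I[5,5]^3.
μ_θ-semistable layers: μ^(1)=26; μ^(2)=8; μ^(3)=-29/2

((1, 0, 0, 0, 0); (0, 0, 0, 0, 4); (1, 1, 1, 1, 0))


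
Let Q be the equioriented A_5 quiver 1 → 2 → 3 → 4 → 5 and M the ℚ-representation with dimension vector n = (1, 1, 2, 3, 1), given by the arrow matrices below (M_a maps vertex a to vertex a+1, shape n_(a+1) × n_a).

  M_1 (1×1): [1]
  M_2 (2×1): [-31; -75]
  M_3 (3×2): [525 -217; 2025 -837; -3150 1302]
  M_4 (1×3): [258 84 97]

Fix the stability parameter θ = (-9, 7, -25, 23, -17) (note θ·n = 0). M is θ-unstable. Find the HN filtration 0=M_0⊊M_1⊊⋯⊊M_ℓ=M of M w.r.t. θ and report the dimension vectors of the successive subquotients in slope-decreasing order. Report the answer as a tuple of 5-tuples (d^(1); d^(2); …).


Barcode: M ≅ I[1,3], I[3,4], I[4,4], I[4,5]. HN layers by μ_θ (4 steps, strictly decreasing):
  μ^(1)=23; μ^(2)=3; μ^(3)=-9; μ^(4)=-25

((0, 0, 0, 2, 0); (0, 0, 0, 1, 1); (1, 1, 1, 0, 0); (0, 0, 1, 0, 0))


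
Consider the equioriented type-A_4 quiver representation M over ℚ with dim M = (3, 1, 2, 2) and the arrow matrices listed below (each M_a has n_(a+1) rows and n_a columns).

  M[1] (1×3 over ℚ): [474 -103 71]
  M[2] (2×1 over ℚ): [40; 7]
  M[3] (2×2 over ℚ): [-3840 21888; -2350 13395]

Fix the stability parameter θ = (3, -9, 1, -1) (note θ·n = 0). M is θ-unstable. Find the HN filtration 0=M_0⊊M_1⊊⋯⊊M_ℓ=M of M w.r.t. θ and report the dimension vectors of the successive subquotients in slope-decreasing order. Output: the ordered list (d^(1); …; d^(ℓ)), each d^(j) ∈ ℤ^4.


Barcode: M ≅ I[1,1]^2, I[1,4], I[3,3], I[4,4]. HN layers by μ_θ (5 steps, strictly decreasing):
  μ^(1)=3; μ^(2)=1; μ^(3)=0; μ^(4)=-1; μ^(5)=-3

((2, 0, 0, 0); (0, 0, 1, 0); (0, 0, 1, 1); (0, 0, 0, 1); (1, 1, 0, 0))


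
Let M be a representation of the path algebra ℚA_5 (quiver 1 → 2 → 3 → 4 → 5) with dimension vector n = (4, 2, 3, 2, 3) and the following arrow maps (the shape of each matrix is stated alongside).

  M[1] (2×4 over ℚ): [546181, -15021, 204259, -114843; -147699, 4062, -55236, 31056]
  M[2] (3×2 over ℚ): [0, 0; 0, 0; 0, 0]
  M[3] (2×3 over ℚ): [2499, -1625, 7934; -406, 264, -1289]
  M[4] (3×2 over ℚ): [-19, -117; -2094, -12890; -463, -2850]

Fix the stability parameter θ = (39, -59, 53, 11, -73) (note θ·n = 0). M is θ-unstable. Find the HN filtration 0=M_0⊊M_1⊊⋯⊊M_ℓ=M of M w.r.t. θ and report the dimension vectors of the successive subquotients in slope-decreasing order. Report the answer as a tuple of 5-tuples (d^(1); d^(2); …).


Barcode: M ≅ I[1,1]^2, I[1,2]^2, I[3,3], I[3,5]^2, I[5,5]. HN layers by μ_θ (5 steps, strictly decreasing):
  μ^(1)=53; μ^(2)=39; μ^(3)=-3; μ^(4)=-10; μ^(5)=-73

((0, 0, 1, 0, 0); (2, 0, 0, 0, 0); (0, 0, 2, 2, 2); (2, 2, 0, 0, 0); (0, 0, 0, 0, 1))


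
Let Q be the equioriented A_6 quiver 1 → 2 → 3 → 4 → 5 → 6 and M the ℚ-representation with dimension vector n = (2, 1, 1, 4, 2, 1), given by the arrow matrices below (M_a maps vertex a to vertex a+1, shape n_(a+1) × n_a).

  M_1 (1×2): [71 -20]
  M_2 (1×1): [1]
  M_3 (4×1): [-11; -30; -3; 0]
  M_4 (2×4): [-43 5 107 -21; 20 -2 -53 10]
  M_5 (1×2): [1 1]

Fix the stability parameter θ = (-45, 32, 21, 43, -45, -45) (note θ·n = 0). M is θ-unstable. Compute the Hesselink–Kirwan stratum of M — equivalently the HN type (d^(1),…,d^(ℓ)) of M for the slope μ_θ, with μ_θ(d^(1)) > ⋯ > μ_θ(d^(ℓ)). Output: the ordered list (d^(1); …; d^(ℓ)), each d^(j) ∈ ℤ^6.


Via rank(M_{q-1}∘⋯∘M_p): M ≅ I[1,1], I[1,6], I[4,4]^2, I[4,5].
μ_θ-semistable layers: μ^(1)=43; μ^(2)=6/5; μ^(3)=-1; μ^(4)=-45

((0, 0, 0, 2, 0, 0); (0, 1, 1, 1, 1, 1); (0, 0, 0, 1, 1, 0); (2, 0, 0, 0, 0, 0))


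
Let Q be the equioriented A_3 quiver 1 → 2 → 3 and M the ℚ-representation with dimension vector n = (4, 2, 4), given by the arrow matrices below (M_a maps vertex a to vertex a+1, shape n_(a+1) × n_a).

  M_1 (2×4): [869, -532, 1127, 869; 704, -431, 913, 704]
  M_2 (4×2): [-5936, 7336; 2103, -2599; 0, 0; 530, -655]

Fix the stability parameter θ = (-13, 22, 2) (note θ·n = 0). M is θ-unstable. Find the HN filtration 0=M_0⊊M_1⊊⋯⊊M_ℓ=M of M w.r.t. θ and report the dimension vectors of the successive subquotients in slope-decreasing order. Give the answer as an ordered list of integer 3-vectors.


Via rank(M_{q-1}∘⋯∘M_p): M ≅ I[1,1]^2, I[1,3]^2, I[3,3]^2.
μ_θ-semistable layers: μ^(1)=12; μ^(2)=2; μ^(3)=-13

((0, 2, 2); (0, 0, 2); (4, 0, 0))


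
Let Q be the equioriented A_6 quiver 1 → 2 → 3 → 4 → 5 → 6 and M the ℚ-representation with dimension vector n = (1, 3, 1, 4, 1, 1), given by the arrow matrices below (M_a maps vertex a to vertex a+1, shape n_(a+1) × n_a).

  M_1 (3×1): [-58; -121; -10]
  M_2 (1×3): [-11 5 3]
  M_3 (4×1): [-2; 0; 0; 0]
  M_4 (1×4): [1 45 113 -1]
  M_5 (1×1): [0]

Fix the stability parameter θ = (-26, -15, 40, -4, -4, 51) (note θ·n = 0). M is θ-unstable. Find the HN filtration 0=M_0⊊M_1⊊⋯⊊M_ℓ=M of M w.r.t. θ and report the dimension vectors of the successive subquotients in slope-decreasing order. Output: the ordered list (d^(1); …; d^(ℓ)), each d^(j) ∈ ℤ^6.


Via rank(M_{q-1}∘⋯∘M_p): M ≅ I[1,5], I[2,2]^2, I[4,4]^3, I[6,6].
μ_θ-semistable layers: μ^(1)=51; μ^(2)=32/3; μ^(3)=-4; μ^(4)=-15; μ^(5)=-26

((0, 0, 0, 0, 0, 1); (0, 0, 1, 1, 1, 0); (0, 0, 0, 3, 0, 0); (0, 3, 0, 0, 0, 0); (1, 0, 0, 0, 0, 0))


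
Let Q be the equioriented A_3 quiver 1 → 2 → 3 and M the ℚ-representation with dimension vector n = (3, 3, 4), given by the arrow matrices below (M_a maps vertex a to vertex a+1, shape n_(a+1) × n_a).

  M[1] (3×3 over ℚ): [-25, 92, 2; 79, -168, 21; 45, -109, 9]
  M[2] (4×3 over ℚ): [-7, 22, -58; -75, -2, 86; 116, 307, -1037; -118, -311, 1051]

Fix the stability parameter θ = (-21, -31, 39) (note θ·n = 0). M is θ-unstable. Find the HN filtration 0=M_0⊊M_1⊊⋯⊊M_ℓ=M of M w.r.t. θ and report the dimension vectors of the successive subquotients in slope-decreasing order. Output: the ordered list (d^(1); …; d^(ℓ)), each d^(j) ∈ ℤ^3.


Via rank(M_{q-1}∘⋯∘M_p): M ≅ I[1,3]^3, I[3,3].
μ_θ-semistable layers: μ^(1)=39; μ^(2)=-26

((0, 0, 4); (3, 3, 0))
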